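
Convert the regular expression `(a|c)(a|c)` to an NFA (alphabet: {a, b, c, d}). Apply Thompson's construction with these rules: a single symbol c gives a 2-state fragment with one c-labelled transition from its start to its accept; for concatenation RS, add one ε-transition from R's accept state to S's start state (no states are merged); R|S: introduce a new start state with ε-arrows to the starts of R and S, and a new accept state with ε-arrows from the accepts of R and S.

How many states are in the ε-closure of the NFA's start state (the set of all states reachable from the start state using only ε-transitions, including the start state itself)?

3

Compute the ε-closure size of each fragment's start state recursively; a symbol fragment's start has no outgoing ε-edge, so its closure is just itself (size 1).
  a|c → new start ε-reaches every alternative's start; none of them accept ε, so the new accept is not reached: |closure| = 1 + 1 + 1 = 3
  a|c → |closure| = 1 + 1 + 1 = 3 (the new accept is not ε-reachable since no branch accepts ε)
  (a|c)(a|c) → same as the first factor's closure: |closure| = 3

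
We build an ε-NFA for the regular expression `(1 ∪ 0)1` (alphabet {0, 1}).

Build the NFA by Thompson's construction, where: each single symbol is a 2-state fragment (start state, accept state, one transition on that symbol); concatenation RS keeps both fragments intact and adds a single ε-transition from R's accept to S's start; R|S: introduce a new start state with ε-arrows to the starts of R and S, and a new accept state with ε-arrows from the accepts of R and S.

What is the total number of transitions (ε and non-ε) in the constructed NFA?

8

Recursing over subexpressions:
Each of the 3 symbol leaves contributes 1 transition (1 symbol, 0 ε).
  1 ∪ 0 = 6 transitions (2 symbol, 4 ε)
  (1 ∪ 0)1 = 8 transitions (3 symbol, 5 ε)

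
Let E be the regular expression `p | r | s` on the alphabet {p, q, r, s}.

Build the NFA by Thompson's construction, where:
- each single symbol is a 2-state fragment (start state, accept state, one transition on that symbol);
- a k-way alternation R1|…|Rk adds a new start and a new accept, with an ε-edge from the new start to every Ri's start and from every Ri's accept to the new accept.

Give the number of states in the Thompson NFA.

Per subexpression:
Each of the 3 symbol leaves contributes a 2-state fragment.
  p | r | s → 8 states

8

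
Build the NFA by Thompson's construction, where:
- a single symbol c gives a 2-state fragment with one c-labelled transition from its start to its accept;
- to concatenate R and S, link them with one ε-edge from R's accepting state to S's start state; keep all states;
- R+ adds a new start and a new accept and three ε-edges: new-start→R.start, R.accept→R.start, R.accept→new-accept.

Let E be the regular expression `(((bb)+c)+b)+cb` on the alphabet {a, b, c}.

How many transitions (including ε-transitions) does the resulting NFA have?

20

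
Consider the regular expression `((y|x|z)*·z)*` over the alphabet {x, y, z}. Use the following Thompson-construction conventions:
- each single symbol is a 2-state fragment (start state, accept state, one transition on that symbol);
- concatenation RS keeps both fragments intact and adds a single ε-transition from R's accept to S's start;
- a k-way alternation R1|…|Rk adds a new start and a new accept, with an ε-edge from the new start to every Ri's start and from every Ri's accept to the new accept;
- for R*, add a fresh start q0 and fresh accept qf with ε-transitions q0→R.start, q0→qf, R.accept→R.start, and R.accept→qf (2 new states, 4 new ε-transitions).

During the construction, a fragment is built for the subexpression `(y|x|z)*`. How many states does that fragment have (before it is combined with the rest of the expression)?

10

Fragment for `(y|x|z)*`:
Each of the 3 symbol leaves contributes a 2-state fragment.
  y|x|z → 8 states
  (y|x|z)* → 10 states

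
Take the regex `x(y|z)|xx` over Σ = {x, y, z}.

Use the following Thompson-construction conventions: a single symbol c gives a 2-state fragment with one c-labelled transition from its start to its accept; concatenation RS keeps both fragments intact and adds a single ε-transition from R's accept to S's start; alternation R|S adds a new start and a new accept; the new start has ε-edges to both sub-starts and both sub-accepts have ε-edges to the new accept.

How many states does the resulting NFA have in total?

14

Per subexpression:
Each of the 5 symbol leaves contributes a 2-state fragment.
  y|z — 6 states
  x(y|z) — 8 states
  xx — 4 states
  x(y|z)|xx — 14 states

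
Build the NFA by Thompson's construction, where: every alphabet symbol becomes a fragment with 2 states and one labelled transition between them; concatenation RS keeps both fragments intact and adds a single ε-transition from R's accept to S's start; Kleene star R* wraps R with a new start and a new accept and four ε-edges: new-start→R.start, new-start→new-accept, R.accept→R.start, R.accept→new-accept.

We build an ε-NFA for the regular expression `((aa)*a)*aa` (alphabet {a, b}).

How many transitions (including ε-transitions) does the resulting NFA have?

Building bottom-up:
Each of the 5 symbol leaves contributes 1 transition (1 symbol, 0 ε).
  aa : 3 transitions (2 symbol, 1 ε)
  (aa)* : 7 transitions (2 symbol, 5 ε)
  (aa)*a : 9 transitions (3 symbol, 6 ε)
  ((aa)*a)* : 13 transitions (3 symbol, 10 ε)
  ((aa)*a)*aa : 17 transitions (5 symbol, 12 ε)

17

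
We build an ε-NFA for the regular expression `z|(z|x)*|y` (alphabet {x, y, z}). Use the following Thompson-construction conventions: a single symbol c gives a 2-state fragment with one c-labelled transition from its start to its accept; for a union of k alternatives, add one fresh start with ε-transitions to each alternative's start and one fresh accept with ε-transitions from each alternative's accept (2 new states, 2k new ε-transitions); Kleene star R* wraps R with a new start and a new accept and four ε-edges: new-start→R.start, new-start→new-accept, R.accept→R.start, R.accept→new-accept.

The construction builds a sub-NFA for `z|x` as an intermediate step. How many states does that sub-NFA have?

Fragment for `z|x`:
Each of the 2 symbol leaves contributes a 2-state fragment.
  z|x → 6 states

6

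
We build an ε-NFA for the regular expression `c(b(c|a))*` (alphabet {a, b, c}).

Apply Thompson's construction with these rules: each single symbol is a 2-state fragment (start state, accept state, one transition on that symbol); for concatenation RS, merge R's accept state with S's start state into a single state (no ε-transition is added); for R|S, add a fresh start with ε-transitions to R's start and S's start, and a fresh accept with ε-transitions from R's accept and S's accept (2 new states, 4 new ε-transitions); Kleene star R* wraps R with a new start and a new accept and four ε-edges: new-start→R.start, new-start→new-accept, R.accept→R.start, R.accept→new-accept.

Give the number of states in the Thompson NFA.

10

Bottom-up over the parse tree:
Each of the 4 symbol leaves contributes a 2-state fragment.
  c|a → 6 states
  b(c|a) → 7 states
  (b(c|a))* → 9 states
  c(b(c|a))* → 10 states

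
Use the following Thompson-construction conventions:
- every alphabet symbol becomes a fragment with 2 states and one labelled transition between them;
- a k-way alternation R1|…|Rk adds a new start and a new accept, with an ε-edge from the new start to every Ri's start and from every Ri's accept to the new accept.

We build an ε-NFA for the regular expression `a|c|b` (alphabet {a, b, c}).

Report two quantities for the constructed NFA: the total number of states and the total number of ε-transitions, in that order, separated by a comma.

8, 6

By structural recursion:
Each of the 3 symbol leaves contributes 2 states and 0 ε-transitions.
  a|c|b — 8 states, 6 ε-transitions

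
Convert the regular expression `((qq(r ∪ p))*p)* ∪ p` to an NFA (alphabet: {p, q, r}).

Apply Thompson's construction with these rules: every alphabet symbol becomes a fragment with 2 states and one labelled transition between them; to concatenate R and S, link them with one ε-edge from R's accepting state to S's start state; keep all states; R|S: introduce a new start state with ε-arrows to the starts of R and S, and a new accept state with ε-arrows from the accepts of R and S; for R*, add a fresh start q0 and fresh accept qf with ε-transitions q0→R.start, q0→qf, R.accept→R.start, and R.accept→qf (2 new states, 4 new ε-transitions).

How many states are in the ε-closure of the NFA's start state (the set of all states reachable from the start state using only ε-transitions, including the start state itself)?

9

Compute the ε-closure size of each fragment's start state recursively; a symbol fragment's start has no outgoing ε-edge, so its closure is just itself (size 1).
  r ∪ p — |closure| = 1 + 1 + 1 = 3 (the new accept is not ε-reachable since no branch accepts ε)
  qq(r ∪ p) — same as the first factor's closure: |closure| = 1
  (qq(r ∪ p))* — the star's fresh start ε-reaches both the body's start and the fresh accept: |closure| = 2 + 1 = 3
  (qq(r ∪ p))*p — |closure| = 3 + 1 = 4 (closure spills across the concat boundary because the left factor accepts ε)
  ((qq(r ∪ p))*p)* — the star's fresh start ε-reaches both the body's start and the fresh accept: |closure| = 2 + 4 = 6
  ((qq(r ∪ p))*p)* ∪ p — |closure| = 1 (new start) + (6 + 1) + 1 (new accept, since some branch ε-reaches its own accept) = 9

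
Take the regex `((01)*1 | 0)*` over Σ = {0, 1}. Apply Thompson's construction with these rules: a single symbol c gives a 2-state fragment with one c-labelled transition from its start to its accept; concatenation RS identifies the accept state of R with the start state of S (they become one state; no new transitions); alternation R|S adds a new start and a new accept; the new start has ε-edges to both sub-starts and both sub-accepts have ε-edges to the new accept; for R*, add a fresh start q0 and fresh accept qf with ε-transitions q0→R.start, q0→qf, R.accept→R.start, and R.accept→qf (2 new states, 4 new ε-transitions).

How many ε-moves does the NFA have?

Building bottom-up:
Each of the 4 symbol leaves contributes 0 ε-transitions.
  01 : 0 ε-transitions
  (01)* : 4 ε-transitions
  (01)*1 : 4 ε-transitions
  (01)*1 | 0 : 8 ε-transitions
  ((01)*1 | 0)* : 12 ε-transitions

12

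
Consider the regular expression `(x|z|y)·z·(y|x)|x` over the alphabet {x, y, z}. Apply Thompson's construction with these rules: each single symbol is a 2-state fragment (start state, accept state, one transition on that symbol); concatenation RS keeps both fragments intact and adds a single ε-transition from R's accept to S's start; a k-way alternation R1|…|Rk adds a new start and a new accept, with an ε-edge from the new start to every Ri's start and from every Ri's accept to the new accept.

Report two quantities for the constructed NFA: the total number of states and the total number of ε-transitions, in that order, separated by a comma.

Bottom-up over the parse tree:
Each of the 7 symbol leaves contributes 2 states and 0 ε-transitions.
  x|z|y → 8 states, 6 ε-transitions
  y|x → 6 states, 4 ε-transitions
  (x|z|y)·z·(y|x) → 16 states, 12 ε-transitions
  (x|z|y)·z·(y|x)|x → 20 states, 16 ε-transitions

20, 16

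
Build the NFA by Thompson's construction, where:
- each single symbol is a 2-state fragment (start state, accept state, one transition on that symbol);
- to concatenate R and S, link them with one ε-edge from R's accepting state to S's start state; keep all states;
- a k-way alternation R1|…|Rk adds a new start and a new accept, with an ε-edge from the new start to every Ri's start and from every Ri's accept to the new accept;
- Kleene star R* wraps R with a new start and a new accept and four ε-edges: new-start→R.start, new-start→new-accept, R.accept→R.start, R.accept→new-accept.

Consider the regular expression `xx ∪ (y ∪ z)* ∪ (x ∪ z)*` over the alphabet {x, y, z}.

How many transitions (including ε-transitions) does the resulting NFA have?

Bottom-up over the parse tree:
Each of the 6 symbol leaves contributes 1 transition (1 symbol, 0 ε).
  xx : 3 transitions (2 symbol, 1 ε)
  y ∪ z : 6 transitions (2 symbol, 4 ε)
  (y ∪ z)* : 10 transitions (2 symbol, 8 ε)
  x ∪ z : 6 transitions (2 symbol, 4 ε)
  (x ∪ z)* : 10 transitions (2 symbol, 8 ε)
  xx ∪ (y ∪ z)* ∪ (x ∪ z)* : 29 transitions (6 symbol, 23 ε)

29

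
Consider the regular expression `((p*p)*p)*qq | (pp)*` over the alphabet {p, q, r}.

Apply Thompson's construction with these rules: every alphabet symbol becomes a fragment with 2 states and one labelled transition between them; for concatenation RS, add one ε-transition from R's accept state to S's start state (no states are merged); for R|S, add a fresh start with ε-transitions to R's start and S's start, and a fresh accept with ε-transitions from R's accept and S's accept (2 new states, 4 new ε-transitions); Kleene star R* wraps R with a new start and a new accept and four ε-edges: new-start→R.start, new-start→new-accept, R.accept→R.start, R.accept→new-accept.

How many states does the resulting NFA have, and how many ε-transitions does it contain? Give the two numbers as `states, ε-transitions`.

Per subexpression:
Each of the 7 symbol leaves contributes 2 states and 0 ε-transitions.
  p* = 4 states, 4 ε-transitions
  p*p = 6 states, 5 ε-transitions
  (p*p)* = 8 states, 9 ε-transitions
  (p*p)*p = 10 states, 10 ε-transitions
  ((p*p)*p)* = 12 states, 14 ε-transitions
  ((p*p)*p)*qq = 16 states, 16 ε-transitions
  pp = 4 states, 1 ε-transition
  (pp)* = 6 states, 5 ε-transitions
  ((p*p)*p)*qq | (pp)* = 24 states, 25 ε-transitions

24, 25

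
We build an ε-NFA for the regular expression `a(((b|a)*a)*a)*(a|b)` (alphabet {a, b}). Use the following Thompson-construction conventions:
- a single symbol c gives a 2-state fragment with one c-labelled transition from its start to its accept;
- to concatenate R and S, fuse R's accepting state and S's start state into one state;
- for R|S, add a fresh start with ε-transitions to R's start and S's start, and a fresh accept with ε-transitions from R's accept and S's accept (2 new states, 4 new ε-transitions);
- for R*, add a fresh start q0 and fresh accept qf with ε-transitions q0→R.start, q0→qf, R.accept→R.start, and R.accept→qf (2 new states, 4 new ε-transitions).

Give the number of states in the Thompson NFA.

20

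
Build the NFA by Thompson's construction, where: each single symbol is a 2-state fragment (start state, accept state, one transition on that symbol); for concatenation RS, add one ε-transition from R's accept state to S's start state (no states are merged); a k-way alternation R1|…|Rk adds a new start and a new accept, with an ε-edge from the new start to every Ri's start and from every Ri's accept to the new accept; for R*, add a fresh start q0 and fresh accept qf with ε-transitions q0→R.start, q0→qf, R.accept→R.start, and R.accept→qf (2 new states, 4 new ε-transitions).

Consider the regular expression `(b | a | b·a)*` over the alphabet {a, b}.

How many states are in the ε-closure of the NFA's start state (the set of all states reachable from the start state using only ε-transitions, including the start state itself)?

6

Let C(F) = |ε-closure(F.start)| within fragment F, and note whether F accepts ε. Symbol fragments have C = 1 and do not accept ε. Then:
  b·a → C equals the left operand's closure size = 1 (its accept is not ε-reachable, so the closure stops there)
  b | a | b·a → C = 1 + 1 + 1 + 1 = 4 (the new accept is not ε-reachable since no branch accepts ε)
  (b | a | b·a)* → the star's fresh start ε-reaches both the body's start and the fresh accept: C = 2 + 4 = 6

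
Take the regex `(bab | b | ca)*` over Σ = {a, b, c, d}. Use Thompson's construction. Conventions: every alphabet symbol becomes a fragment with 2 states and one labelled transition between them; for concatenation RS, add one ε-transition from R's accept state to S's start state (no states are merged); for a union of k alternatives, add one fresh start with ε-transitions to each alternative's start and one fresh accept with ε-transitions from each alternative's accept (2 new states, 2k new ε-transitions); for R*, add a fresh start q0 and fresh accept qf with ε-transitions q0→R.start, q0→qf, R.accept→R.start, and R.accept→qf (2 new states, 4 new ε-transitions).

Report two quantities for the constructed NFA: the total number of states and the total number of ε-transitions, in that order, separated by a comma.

16, 13

Building bottom-up:
Each of the 6 symbol leaves contributes 2 states and 0 ε-transitions.
  bab — 6 states, 2 ε-transitions
  ca — 4 states, 1 ε-transition
  bab | b | ca — 14 states, 9 ε-transitions
  (bab | b | ca)* — 16 states, 13 ε-transitions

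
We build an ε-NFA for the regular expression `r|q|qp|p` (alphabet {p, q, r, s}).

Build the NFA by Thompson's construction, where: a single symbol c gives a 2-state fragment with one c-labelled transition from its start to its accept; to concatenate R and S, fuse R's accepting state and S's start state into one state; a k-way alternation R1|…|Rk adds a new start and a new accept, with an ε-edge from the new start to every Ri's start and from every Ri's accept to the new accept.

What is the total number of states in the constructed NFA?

11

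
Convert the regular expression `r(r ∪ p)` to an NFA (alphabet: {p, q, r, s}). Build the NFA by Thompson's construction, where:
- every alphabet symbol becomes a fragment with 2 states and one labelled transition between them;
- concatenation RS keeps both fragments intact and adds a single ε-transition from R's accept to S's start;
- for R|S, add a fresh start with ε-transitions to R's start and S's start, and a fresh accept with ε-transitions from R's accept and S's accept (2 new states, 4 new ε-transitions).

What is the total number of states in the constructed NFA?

Recursing over subexpressions:
Each of the 3 symbol leaves contributes a 2-state fragment.
  r ∪ p = 6 states
  r(r ∪ p) = 8 states

8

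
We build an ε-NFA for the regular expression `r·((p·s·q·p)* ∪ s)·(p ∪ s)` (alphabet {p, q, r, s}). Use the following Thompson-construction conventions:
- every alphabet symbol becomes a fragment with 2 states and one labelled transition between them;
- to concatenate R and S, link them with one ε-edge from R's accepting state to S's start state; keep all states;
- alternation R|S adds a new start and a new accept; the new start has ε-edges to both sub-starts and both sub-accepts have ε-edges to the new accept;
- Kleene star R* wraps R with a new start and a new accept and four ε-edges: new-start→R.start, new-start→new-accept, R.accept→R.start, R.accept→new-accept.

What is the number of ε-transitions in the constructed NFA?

17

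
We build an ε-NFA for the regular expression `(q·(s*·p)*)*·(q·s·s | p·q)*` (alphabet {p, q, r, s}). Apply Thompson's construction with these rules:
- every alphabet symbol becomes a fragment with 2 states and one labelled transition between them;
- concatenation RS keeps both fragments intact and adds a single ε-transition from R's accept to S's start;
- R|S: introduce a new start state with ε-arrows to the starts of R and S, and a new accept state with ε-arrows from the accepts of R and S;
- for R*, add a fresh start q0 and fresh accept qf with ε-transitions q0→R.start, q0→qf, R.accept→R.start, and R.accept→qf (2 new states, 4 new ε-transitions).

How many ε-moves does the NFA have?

By structural recursion:
Each of the 8 symbol leaves contributes 0 ε-transitions.
  s* : 4 ε-transitions
  s*·p : 5 ε-transitions
  (s*·p)* : 9 ε-transitions
  q·(s*·p)* : 10 ε-transitions
  (q·(s*·p)*)* : 14 ε-transitions
  q·s·s : 2 ε-transitions
  p·q : 1 ε-transition
  q·s·s | p·q : 7 ε-transitions
  (q·s·s | p·q)* : 11 ε-transitions
  (q·(s*·p)*)*·(q·s·s | p·q)* : 26 ε-transitions

26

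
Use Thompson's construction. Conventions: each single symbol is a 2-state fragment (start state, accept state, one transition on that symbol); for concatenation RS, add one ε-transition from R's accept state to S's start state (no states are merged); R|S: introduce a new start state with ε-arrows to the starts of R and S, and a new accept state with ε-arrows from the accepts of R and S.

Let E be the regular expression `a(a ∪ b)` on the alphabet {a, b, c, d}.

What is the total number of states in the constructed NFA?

8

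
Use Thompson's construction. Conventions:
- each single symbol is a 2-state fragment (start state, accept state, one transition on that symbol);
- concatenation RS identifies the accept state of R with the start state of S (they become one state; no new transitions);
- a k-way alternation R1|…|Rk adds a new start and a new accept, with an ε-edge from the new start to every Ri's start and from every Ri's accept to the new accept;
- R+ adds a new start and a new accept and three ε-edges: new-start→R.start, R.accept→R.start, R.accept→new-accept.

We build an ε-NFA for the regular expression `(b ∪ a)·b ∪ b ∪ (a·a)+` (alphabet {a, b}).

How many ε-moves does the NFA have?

13

Recursing over subexpressions:
Each of the 6 symbol leaves contributes 0 ε-transitions.
  b ∪ a : 4 ε-transitions
  (b ∪ a)·b : 4 ε-transitions
  a·a : 0 ε-transitions
  (a·a)+ : 3 ε-transitions
  (b ∪ a)·b ∪ b ∪ (a·a)+ : 13 ε-transitions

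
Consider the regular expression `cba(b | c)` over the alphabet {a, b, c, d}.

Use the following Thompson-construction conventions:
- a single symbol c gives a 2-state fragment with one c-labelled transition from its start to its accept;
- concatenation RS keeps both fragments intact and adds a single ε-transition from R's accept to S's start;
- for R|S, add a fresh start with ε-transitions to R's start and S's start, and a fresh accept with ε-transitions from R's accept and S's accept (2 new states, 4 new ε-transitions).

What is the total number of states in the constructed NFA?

12

Building bottom-up:
Each of the 5 symbol leaves contributes a 2-state fragment.
  b | c = 6 states
  cba(b | c) = 12 states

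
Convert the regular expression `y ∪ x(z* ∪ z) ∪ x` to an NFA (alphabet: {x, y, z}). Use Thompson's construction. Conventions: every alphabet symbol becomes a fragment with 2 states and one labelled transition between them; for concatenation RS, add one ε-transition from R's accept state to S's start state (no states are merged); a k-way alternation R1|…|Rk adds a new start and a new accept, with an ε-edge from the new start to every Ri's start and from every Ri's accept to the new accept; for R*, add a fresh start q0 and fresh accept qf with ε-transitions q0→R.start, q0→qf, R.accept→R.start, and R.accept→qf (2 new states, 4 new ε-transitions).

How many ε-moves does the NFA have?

Per subexpression:
Each of the 5 symbol leaves contributes 0 ε-transitions.
  z* : 4 ε-transitions
  z* ∪ z : 8 ε-transitions
  x(z* ∪ z) : 9 ε-transitions
  y ∪ x(z* ∪ z) ∪ x : 15 ε-transitions

15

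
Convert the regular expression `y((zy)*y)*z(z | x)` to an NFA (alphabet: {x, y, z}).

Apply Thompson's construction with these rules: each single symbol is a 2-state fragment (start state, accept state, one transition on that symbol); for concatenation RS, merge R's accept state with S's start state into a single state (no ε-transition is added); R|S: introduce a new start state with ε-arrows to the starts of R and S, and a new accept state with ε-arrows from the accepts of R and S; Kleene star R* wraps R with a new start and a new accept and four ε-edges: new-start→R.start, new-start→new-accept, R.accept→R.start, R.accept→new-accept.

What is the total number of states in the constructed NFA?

Building bottom-up:
Each of the 7 symbol leaves contributes a 2-state fragment.
  zy → 3 states
  (zy)* → 5 states
  (zy)*y → 6 states
  ((zy)*y)* → 8 states
  z | x → 6 states
  y((zy)*y)*z(z | x) → 15 states

15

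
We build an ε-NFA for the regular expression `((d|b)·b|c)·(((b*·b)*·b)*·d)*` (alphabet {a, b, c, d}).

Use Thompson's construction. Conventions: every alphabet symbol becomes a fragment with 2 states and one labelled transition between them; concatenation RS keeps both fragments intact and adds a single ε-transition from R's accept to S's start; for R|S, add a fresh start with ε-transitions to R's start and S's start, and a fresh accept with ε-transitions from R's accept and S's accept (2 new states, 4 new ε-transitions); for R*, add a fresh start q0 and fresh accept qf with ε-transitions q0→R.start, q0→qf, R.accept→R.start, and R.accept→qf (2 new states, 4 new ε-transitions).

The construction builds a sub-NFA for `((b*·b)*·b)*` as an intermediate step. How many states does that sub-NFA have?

Fragment for `((b*·b)*·b)*`:
Each of the 3 symbol leaves contributes a 2-state fragment.
  b* = 4 states
  b*·b = 6 states
  (b*·b)* = 8 states
  (b*·b)*·b = 10 states
  ((b*·b)*·b)* = 12 states

12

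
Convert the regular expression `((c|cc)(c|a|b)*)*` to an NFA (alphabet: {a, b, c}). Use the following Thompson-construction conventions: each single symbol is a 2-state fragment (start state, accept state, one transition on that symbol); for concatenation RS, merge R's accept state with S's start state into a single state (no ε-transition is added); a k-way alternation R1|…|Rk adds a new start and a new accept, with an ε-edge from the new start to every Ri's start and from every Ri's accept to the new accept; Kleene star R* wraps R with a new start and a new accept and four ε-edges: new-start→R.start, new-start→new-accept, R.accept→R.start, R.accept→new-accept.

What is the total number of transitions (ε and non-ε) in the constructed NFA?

24

Building bottom-up:
Each of the 6 symbol leaves contributes 1 transition (1 symbol, 0 ε).
  cc : 2 transitions (2 symbol, 0 ε)
  c|cc : 7 transitions (3 symbol, 4 ε)
  c|a|b : 9 transitions (3 symbol, 6 ε)
  (c|a|b)* : 13 transitions (3 symbol, 10 ε)
  (c|cc)(c|a|b)* : 20 transitions (6 symbol, 14 ε)
  ((c|cc)(c|a|b)*)* : 24 transitions (6 symbol, 18 ε)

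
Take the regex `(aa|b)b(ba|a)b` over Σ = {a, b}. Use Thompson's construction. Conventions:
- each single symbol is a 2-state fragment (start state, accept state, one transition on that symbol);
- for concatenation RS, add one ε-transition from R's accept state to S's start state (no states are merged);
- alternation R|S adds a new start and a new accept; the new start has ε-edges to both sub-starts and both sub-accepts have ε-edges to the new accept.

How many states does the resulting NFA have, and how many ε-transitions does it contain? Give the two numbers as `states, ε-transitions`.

20, 13

Building bottom-up:
Each of the 8 symbol leaves contributes 2 states and 0 ε-transitions.
  aa : 4 states, 1 ε-transition
  aa|b : 8 states, 5 ε-transitions
  ba : 4 states, 1 ε-transition
  ba|a : 8 states, 5 ε-transitions
  (aa|b)b(ba|a)b : 20 states, 13 ε-transitions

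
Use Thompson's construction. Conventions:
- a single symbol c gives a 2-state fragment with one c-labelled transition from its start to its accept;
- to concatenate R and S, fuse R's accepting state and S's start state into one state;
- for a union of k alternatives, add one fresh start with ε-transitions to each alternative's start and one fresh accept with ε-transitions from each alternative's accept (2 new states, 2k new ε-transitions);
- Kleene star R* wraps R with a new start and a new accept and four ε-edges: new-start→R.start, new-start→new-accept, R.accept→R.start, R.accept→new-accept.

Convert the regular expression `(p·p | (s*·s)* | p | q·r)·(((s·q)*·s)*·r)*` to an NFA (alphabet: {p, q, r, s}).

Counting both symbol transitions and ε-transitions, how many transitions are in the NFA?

Recursing over subexpressions:
Each of the 11 symbol leaves contributes 1 transition (1 symbol, 0 ε).
  p·p = 2 transitions (2 symbol, 0 ε)
  s* = 5 transitions (1 symbol, 4 ε)
  s*·s = 6 transitions (2 symbol, 4 ε)
  (s*·s)* = 10 transitions (2 symbol, 8 ε)
  q·r = 2 transitions (2 symbol, 0 ε)
  p·p | (s*·s)* | p | q·r = 23 transitions (7 symbol, 16 ε)
  s·q = 2 transitions (2 symbol, 0 ε)
  (s·q)* = 6 transitions (2 symbol, 4 ε)
  (s·q)*·s = 7 transitions (3 symbol, 4 ε)
  ((s·q)*·s)* = 11 transitions (3 symbol, 8 ε)
  ((s·q)*·s)*·r = 12 transitions (4 symbol, 8 ε)
  (((s·q)*·s)*·r)* = 16 transitions (4 symbol, 12 ε)
  (p·p | (s*·s)* | p | q·r)·(((s·q)*·s)*·r)* = 39 transitions (11 symbol, 28 ε)

39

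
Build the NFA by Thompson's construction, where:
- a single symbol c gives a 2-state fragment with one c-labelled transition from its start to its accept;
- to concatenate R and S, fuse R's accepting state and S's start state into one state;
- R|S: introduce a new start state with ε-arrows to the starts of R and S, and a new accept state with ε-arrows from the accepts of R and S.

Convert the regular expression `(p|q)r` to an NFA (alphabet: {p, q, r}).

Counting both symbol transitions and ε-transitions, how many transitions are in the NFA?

Bottom-up over the parse tree:
Each of the 3 symbol leaves contributes 1 transition (1 symbol, 0 ε).
  p|q → 6 transitions (2 symbol, 4 ε)
  (p|q)r → 7 transitions (3 symbol, 4 ε)

7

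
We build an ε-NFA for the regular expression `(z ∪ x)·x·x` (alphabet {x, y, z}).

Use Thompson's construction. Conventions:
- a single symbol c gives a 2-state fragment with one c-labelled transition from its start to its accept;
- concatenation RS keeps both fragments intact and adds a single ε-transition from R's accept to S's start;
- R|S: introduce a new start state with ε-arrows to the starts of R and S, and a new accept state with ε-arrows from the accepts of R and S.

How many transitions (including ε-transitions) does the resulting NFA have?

Bottom-up over the parse tree:
Each of the 4 symbol leaves contributes 1 transition (1 symbol, 0 ε).
  z ∪ x = 6 transitions (2 symbol, 4 ε)
  (z ∪ x)·x·x = 10 transitions (4 symbol, 6 ε)

10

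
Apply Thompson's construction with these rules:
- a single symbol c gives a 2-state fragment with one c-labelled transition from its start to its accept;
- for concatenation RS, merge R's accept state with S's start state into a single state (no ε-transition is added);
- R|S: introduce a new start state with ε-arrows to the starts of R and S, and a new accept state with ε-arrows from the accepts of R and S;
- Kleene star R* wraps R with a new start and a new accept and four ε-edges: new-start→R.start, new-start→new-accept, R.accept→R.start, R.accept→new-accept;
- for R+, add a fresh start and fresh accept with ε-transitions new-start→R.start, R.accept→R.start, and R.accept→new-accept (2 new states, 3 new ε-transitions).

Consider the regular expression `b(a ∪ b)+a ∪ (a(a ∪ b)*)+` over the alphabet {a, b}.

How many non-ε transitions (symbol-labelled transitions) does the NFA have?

Recursing over subexpressions:
Each of the 7 symbol leaves contributes exactly 1 symbol transition.
  a ∪ b : 2 symbol transitions
  (a ∪ b)+ : 2 symbol transitions
  b(a ∪ b)+a : 4 symbol transitions
  a ∪ b : 2 symbol transitions
  (a ∪ b)* : 2 symbol transitions
  a(a ∪ b)* : 3 symbol transitions
  (a(a ∪ b)*)+ : 3 symbol transitions
  b(a ∪ b)+a ∪ (a(a ∪ b)*)+ : 7 symbol transitions

7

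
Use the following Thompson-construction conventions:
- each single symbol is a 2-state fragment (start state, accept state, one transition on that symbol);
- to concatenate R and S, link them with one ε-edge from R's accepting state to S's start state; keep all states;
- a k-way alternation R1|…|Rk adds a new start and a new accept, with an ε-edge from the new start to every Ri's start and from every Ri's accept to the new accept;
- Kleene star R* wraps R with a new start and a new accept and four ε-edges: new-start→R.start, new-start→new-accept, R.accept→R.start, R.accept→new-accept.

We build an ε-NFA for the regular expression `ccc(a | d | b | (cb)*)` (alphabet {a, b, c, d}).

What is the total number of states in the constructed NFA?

By structural recursion:
Each of the 8 symbol leaves contributes a 2-state fragment.
  cb — 4 states
  (cb)* — 6 states
  a | d | b | (cb)* — 14 states
  ccc(a | d | b | (cb)*) — 20 states

20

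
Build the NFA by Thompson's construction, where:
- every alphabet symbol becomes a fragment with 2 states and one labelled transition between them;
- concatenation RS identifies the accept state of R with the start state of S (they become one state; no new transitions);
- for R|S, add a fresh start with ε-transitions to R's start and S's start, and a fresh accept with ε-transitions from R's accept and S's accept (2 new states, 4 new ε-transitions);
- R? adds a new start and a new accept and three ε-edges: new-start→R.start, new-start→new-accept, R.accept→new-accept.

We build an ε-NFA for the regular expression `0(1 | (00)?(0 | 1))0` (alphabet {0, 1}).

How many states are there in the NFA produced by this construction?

Building bottom-up:
Each of the 7 symbol leaves contributes a 2-state fragment.
  00 = 3 states
  (00)? = 5 states
  0 | 1 = 6 states
  (00)?(0 | 1) = 10 states
  1 | (00)?(0 | 1) = 14 states
  0(1 | (00)?(0 | 1))0 = 16 states

16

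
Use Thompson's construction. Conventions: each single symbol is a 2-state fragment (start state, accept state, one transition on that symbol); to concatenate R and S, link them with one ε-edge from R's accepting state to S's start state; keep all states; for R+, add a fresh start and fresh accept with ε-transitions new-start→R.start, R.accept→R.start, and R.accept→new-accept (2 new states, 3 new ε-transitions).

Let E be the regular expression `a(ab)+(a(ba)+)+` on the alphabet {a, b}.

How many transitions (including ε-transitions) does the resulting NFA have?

Bottom-up over the parse tree:
Each of the 6 symbol leaves contributes 1 transition (1 symbol, 0 ε).
  ab : 3 transitions (2 symbol, 1 ε)
  (ab)+ : 6 transitions (2 symbol, 4 ε)
  ba : 3 transitions (2 symbol, 1 ε)
  (ba)+ : 6 transitions (2 symbol, 4 ε)
  a(ba)+ : 8 transitions (3 symbol, 5 ε)
  (a(ba)+)+ : 11 transitions (3 symbol, 8 ε)
  a(ab)+(a(ba)+)+ : 20 transitions (6 symbol, 14 ε)

20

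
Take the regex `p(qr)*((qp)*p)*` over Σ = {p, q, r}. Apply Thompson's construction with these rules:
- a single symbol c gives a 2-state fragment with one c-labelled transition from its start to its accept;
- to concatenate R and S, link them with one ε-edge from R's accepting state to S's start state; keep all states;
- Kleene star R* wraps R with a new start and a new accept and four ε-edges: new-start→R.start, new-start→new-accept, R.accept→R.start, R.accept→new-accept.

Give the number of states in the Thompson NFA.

18

Recursing over subexpressions:
Each of the 6 symbol leaves contributes a 2-state fragment.
  qr — 4 states
  (qr)* — 6 states
  qp — 4 states
  (qp)* — 6 states
  (qp)*p — 8 states
  ((qp)*p)* — 10 states
  p(qr)*((qp)*p)* — 18 states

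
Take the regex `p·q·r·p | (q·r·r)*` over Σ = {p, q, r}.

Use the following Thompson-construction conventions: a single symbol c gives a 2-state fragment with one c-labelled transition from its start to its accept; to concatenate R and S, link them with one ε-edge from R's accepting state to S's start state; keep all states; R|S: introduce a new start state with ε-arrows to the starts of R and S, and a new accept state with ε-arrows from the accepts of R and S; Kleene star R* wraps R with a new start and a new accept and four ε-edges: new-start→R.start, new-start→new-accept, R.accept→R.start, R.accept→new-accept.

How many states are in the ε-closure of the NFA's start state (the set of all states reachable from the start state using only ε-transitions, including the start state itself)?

Let C(F) = |ε-closure(F.start)| within fragment F, and note whether F accepts ε. Symbol fragments have C = 1 and do not accept ε. Then:
  p·q·r·p : same as the first factor's closure: |closure| = 1
  q·r·r : |closure| equals the left operand's closure size = 1 (its accept is not ε-reachable, so the closure stops there)
  (q·r·r)* : the star's fresh start ε-reaches both the body's start and the fresh accept: |closure| = 2 + 1 = 3
  p·q·r·p | (q·r·r)* : |closure| = 1 (new start) + (1 + 3) + 1 (new accept, since some branch ε-reaches its own accept) = 6

6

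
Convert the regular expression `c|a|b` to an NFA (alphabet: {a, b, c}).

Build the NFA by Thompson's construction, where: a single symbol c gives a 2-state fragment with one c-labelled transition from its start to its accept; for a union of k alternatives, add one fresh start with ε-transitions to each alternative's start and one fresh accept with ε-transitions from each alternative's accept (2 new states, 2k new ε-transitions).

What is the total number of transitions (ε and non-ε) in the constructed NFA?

Per subexpression:
Each of the 3 symbol leaves contributes 1 transition (1 symbol, 0 ε).
  c|a|b : 9 transitions (3 symbol, 6 ε)

9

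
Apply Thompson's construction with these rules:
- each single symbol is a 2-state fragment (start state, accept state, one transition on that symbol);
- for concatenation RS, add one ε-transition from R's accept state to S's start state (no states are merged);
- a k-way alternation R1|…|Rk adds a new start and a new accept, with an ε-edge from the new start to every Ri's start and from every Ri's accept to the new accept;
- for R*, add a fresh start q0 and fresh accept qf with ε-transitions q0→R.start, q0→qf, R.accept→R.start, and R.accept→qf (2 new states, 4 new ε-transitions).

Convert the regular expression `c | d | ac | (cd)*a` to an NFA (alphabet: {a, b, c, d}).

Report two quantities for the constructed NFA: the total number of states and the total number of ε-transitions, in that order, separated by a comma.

Bottom-up over the parse tree:
Each of the 7 symbol leaves contributes 2 states and 0 ε-transitions.
  ac — 4 states, 1 ε-transition
  cd — 4 states, 1 ε-transition
  (cd)* — 6 states, 5 ε-transitions
  (cd)*a — 8 states, 6 ε-transitions
  c | d | ac | (cd)*a — 18 states, 15 ε-transitions

18, 15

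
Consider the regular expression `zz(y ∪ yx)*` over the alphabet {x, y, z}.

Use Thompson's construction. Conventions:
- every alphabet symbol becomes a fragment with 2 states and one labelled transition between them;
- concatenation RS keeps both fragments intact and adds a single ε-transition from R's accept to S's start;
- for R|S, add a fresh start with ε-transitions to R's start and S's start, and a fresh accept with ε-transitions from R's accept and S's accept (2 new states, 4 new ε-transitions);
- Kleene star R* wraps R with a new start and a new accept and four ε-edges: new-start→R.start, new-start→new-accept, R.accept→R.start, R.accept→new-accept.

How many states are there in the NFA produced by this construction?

14

Building bottom-up:
Each of the 5 symbol leaves contributes a 2-state fragment.
  yx → 4 states
  y ∪ yx → 8 states
  (y ∪ yx)* → 10 states
  zz(y ∪ yx)* → 14 states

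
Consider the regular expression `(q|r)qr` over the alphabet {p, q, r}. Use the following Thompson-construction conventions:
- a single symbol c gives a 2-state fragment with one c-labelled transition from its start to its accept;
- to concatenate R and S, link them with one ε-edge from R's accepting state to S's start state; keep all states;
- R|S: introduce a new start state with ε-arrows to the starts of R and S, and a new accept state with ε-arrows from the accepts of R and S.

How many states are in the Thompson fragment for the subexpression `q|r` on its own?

Fragment for `q|r`:
Each of the 2 symbol leaves contributes a 2-state fragment.
  q|r → 6 states

6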